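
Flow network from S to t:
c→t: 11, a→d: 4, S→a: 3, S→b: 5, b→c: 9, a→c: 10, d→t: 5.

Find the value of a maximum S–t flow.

Augment S→b→c→t: bottleneck 5. Total 5.
Augment S→a→c→t: bottleneck 3. Total 8.
No augmenting path remains in the residual graph.

8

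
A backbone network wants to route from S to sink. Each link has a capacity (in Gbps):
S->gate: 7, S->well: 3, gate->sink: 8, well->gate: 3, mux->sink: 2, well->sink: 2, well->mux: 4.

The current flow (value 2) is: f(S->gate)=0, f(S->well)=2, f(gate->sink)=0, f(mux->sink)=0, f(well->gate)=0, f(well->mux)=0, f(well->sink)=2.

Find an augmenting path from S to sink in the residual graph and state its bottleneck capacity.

S->gate->sink, bottleneck 7

Residual along S->gate->sink: S->gate: 7, gate->sink: 8.
Bottleneck = min = 7.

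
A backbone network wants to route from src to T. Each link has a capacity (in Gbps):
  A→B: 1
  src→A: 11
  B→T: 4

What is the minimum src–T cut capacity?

Max flow = 1 (via 1 augmenting path).
In the residual at optimum, the set reachable from src is {A, src}.
Cut edges: A→B (cap 1). Sum = 1.

1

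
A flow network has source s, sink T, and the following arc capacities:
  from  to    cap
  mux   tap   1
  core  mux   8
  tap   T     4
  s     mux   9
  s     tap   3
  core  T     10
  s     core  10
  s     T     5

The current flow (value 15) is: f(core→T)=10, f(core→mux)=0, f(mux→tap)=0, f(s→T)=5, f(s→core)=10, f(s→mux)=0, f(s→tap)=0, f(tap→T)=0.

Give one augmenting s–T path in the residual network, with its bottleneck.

s→tap→T, bottleneck 3

Residual along s→tap→T: s→tap: 3, tap→T: 4.
Bottleneck = min = 3.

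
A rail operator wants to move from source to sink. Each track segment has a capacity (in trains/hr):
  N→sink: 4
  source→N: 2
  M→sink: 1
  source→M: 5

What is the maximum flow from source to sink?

3

Augment source→M→sink: bottleneck 1. Total 1.
Augment source→N→sink: bottleneck 2. Total 3.
No augmenting path remains in the residual graph.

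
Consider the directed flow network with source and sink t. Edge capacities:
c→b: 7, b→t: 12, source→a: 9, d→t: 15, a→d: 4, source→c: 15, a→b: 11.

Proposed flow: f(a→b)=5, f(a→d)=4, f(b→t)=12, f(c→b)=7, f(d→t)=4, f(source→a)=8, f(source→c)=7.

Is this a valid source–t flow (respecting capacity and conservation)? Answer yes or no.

No

Conservation fails at a: inflow 8 ≠ outflow 9.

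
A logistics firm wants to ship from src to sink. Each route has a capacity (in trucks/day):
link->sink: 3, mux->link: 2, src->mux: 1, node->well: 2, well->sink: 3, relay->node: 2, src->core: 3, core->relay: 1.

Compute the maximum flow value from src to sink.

Augment src->mux->link->sink: bottleneck 1. Total 1.
Augment src->core->relay->node->well->sink: bottleneck 1. Total 2.
No augmenting path remains in the residual graph.

2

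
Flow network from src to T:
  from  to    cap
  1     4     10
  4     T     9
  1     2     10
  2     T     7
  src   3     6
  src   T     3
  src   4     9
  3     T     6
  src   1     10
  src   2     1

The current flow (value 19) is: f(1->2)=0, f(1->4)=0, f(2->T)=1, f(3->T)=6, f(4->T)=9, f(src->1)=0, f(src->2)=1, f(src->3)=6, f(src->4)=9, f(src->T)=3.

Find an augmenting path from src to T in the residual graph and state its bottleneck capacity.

src->1->2->T, bottleneck 6

Residual along src->1->2->T: src->1: 10, 1->2: 10, 2->T: 6.
Bottleneck = min = 6.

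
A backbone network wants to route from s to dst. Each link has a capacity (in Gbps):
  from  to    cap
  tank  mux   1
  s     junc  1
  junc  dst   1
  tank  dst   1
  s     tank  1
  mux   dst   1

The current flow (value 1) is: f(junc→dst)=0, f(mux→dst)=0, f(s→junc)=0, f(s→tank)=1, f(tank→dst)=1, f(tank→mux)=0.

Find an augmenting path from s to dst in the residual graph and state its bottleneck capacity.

Residual along s→junc→dst: s→junc: 1, junc→dst: 1.
Bottleneck = min = 1.

s→junc→dst, bottleneck 1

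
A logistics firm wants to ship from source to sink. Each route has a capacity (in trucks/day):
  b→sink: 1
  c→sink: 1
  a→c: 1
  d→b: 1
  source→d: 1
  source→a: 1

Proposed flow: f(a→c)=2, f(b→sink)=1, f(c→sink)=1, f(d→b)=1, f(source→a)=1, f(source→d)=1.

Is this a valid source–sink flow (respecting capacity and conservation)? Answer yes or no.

Capacity violated on a→c: flow 2 > capacity 1.

No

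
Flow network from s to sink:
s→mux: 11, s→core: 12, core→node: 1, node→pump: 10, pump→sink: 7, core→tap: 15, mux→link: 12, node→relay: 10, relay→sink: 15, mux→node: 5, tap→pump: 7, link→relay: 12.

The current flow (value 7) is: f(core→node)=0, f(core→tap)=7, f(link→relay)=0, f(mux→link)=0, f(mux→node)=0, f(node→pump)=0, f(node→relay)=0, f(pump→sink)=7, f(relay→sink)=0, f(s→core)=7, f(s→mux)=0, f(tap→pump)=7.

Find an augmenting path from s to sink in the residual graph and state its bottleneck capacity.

Residual along s→core→node→relay→sink: s→core: 5, core→node: 1, node→relay: 10, relay→sink: 15.
Bottleneck = min = 1.

s→core→node→relay→sink, bottleneck 1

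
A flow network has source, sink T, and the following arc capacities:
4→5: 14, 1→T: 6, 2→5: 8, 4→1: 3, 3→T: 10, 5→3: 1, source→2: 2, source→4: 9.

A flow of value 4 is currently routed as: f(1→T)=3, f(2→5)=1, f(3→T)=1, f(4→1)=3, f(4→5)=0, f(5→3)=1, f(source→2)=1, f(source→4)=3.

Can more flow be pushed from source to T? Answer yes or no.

Residual reachable from source: {2, 4, 5, source}; T is not reachable.
Saturated cut: 4→1, 5→3 with total capacity 4 = current flow value. Flow is maximum.

No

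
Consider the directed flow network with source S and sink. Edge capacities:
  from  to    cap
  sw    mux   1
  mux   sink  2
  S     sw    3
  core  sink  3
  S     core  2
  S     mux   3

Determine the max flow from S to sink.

Augment S->mux->sink: bottleneck 2. Total 2.
Augment S->core->sink: bottleneck 2. Total 4.
No augmenting path remains in the residual graph.

4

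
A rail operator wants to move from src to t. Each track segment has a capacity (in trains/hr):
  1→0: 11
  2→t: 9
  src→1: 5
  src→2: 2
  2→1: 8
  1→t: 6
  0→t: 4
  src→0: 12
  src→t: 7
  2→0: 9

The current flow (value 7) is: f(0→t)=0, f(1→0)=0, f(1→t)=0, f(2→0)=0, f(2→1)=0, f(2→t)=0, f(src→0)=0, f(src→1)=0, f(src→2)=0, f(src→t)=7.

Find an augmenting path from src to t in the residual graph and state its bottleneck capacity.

src→2→t, bottleneck 2

Residual along src→2→t: src→2: 2, 2→t: 9.
Bottleneck = min = 2.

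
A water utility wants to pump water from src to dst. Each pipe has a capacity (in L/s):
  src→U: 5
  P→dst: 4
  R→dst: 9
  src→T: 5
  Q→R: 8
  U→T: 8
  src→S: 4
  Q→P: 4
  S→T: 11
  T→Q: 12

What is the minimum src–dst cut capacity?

Max flow = 12 (via 4 augmenting paths).
In the residual at optimum, the set reachable from src is {S, T, U, src}.
Cut edges: T→Q (cap 12). Sum = 12.

12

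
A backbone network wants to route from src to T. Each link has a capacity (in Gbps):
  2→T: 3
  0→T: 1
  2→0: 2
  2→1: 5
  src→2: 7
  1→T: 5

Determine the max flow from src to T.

7

Augment src→2→T: bottleneck 3. Total 3.
Augment src→2→1→T: bottleneck 4. Total 7.
No augmenting path remains in the residual graph.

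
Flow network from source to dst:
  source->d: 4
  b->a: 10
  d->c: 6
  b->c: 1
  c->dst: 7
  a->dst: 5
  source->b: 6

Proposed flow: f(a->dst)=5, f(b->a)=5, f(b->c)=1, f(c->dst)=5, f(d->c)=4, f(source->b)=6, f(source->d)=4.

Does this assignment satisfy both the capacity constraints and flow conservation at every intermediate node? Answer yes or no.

Every edge has 0 ≤ f(e) ≤ cap(e).
At each intermediate node, inflow equals outflow.

Yes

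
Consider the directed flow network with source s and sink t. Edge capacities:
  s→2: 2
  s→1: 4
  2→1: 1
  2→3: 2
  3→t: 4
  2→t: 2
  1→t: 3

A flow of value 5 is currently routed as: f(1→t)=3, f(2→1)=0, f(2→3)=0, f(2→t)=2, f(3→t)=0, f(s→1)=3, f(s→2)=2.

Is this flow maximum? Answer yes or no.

Residual reachable from s: {1, s}; t is not reachable.
Saturated cut: s→2, 1→t with total capacity 5 = current flow value. Flow is maximum.

Yes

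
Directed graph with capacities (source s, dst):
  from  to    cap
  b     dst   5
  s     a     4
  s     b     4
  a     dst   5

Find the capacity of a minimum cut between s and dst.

8

Max flow = 8 (via 2 augmenting paths).
In the residual at optimum, the set reachable from s is {s}.
Cut edges: s->b (cap 4), s->a (cap 4). Sum = 8.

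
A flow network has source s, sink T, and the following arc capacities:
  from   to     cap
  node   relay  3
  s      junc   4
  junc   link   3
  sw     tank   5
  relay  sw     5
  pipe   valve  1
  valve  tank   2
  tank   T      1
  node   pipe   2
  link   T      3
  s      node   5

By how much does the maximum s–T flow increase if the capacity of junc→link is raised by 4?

Original max flow = 4.
Even with extra capacity on junc→link, another cut of capacity 4 remains binding.
New max flow = 4. Increase = 0.

0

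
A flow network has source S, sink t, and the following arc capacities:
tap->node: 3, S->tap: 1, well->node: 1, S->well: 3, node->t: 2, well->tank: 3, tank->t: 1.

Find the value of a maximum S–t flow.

3

Augment S->well->tank->t: bottleneck 1. Total 1.
Augment S->well->node->t: bottleneck 1. Total 2.
Augment S->tap->node->t: bottleneck 1. Total 3.
No augmenting path remains in the residual graph.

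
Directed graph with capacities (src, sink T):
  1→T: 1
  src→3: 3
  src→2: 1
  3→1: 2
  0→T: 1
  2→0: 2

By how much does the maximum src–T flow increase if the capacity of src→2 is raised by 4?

0

Original max flow = 2.
Even with extra capacity on src→2, another cut of capacity 2 remains binding.
New max flow = 2. Increase = 0.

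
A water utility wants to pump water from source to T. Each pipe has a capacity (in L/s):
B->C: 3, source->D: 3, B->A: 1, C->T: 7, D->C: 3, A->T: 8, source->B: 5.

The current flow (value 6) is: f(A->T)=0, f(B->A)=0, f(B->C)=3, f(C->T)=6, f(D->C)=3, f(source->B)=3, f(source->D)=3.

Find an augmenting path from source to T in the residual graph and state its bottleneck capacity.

source->B->A->T, bottleneck 1

Residual along source->B->A->T: source->B: 2, B->A: 1, A->T: 8.
Bottleneck = min = 1.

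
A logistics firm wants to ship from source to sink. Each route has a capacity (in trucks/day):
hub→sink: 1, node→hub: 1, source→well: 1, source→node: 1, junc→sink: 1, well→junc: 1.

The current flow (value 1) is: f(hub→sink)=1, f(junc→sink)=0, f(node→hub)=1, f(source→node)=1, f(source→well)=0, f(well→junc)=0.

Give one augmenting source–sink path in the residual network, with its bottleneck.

Residual along source→well→junc→sink: source→well: 1, well→junc: 1, junc→sink: 1.
Bottleneck = min = 1.

source→well→junc→sink, bottleneck 1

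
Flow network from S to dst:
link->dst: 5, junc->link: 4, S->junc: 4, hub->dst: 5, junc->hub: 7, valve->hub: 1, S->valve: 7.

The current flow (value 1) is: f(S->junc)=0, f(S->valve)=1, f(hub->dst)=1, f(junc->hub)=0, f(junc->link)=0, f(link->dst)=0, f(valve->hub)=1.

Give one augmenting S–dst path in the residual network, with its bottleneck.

S->junc->hub->dst, bottleneck 4

Residual along S->junc->hub->dst: S->junc: 4, junc->hub: 7, hub->dst: 4.
Bottleneck = min = 4.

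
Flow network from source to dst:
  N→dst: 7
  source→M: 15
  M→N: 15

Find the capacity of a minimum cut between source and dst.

7

Max flow = 7 (via 1 augmenting path).
In the residual at optimum, the set reachable from source is {M, N, source}.
Cut edges: N→dst (cap 7). Sum = 7.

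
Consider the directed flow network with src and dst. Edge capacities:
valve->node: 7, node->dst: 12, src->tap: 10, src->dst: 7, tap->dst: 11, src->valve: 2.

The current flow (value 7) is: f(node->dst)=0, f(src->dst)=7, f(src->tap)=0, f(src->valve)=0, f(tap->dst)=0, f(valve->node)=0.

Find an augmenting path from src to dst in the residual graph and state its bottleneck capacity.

src->tap->dst, bottleneck 10

Residual along src->tap->dst: src->tap: 10, tap->dst: 11.
Bottleneck = min = 10.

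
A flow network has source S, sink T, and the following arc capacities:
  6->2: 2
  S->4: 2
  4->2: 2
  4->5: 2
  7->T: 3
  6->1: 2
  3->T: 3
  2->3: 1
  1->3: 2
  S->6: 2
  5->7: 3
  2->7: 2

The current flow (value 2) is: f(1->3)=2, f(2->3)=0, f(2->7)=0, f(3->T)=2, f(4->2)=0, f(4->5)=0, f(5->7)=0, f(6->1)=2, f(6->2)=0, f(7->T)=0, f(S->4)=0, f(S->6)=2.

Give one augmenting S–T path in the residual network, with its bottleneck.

Residual along S->4->2->3->T: S->4: 2, 4->2: 2, 2->3: 1, 3->T: 1.
Bottleneck = min = 1.

S->4->2->3->T, bottleneck 1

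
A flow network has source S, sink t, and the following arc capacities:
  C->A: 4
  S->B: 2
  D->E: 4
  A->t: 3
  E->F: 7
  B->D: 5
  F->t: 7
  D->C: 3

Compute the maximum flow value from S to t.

Augment S->B->D->E->F->t: bottleneck 2. Total 2.
No augmenting path remains in the residual graph.

2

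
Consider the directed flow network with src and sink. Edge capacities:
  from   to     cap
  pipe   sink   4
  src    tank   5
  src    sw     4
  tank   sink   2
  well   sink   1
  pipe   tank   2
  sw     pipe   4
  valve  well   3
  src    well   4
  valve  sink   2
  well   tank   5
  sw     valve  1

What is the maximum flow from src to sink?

Augment src→well→sink: bottleneck 1. Total 1.
Augment src→tank→sink: bottleneck 2. Total 3.
Augment src→sw→valve→sink: bottleneck 1. Total 4.
Augment src→sw→pipe→sink: bottleneck 3. Total 7.
No augmenting path remains in the residual graph.

7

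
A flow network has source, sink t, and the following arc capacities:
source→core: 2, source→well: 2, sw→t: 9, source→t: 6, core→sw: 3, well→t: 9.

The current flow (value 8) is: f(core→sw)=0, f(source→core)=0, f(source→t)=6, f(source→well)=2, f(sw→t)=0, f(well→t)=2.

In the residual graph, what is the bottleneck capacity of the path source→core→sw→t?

Residual capacities along the path: source→core: 2, core→sw: 3, sw→t: 9.
Minimum is 2.

2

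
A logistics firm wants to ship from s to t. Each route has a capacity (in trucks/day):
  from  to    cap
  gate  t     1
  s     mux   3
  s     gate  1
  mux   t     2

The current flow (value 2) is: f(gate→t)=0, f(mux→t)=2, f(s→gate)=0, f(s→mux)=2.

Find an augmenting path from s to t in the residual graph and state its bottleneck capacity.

s→gate→t, bottleneck 1

Residual along s→gate→t: s→gate: 1, gate→t: 1.
Bottleneck = min = 1.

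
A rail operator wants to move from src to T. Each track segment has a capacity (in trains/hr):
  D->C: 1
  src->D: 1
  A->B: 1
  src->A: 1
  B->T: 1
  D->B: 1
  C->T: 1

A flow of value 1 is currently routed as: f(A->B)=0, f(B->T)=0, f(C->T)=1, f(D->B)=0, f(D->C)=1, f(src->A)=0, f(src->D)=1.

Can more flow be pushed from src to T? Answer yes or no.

Yes

Residual path src->A->B->T has bottleneck 1 > 0.
Pushing 1 along it raises the flow to 2, so the given flow is not maximum.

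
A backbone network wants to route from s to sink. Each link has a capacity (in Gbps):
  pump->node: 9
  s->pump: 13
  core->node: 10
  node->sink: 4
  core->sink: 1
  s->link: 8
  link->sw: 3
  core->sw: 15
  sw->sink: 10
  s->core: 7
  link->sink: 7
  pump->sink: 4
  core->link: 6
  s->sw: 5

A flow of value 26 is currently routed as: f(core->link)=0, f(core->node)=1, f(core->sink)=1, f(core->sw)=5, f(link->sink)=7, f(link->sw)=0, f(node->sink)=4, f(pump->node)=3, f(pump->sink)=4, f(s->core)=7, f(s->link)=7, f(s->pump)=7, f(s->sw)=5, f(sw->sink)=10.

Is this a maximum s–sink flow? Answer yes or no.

Residual reachable from s: {core, link, node, pump, s, sw}; sink is not reachable.
Saturated cut: core->sink, link->sink, pump->sink, sw->sink, node->sink with total capacity 26 = current flow value. Flow is maximum.

Yes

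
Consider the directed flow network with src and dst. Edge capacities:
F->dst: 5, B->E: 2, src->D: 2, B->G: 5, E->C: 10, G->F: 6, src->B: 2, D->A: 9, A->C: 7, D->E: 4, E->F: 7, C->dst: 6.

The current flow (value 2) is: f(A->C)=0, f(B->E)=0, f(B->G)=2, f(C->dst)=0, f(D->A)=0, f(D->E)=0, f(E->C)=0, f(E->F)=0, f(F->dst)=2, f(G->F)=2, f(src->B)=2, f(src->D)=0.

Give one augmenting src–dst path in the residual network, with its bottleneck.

Residual along src->D->E->F->dst: src->D: 2, D->E: 4, E->F: 7, F->dst: 3.
Bottleneck = min = 2.

src->D->E->F->dst, bottleneck 2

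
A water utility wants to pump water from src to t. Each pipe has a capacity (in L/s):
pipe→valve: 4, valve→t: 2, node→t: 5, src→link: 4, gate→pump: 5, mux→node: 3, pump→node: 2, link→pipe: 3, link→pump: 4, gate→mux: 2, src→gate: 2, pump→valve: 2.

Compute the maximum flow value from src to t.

6

Augment src→link→pipe→valve→t: bottleneck 2. Total 2.
Augment src→link→pump→node→t: bottleneck 2. Total 4.
Augment src→gate→mux→node→t: bottleneck 2. Total 6.
No augmenting path remains in the residual graph.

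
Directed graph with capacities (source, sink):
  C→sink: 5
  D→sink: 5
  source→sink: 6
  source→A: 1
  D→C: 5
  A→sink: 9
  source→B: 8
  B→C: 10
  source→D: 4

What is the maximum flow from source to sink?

Augment source→sink: bottleneck 6. Total 6.
Augment source→A→sink: bottleneck 1. Total 7.
Augment source→D→sink: bottleneck 4. Total 11.
Augment source→B→C→sink: bottleneck 5. Total 16.
No augmenting path remains in the residual graph.

16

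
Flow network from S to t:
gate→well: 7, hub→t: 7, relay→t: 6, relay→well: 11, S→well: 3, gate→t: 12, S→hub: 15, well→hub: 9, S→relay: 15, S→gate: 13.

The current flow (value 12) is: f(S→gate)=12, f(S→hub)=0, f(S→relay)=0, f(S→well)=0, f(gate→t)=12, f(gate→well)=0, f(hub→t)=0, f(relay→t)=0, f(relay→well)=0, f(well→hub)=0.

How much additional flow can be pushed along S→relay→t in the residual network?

Residual capacities along the path: S→relay: 15, relay→t: 6.
Minimum is 6.

6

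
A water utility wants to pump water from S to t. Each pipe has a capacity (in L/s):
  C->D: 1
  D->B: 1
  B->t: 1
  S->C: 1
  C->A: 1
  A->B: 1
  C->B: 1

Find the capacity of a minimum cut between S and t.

Max flow = 1 (via 1 augmenting path).
In the residual at optimum, the set reachable from S is {S}.
Cut edges: S->C (cap 1). Sum = 1.

1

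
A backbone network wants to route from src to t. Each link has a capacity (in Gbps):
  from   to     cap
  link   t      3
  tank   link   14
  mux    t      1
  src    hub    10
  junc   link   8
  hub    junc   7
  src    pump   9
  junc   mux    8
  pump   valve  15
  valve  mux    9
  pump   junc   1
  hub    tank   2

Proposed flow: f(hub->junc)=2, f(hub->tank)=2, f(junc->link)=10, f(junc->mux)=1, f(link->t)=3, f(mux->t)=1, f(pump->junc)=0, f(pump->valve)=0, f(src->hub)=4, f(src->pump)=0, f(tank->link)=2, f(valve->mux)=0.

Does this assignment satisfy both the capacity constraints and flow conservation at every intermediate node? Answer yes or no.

No

Capacity violated on junc->link: flow 10 > capacity 8.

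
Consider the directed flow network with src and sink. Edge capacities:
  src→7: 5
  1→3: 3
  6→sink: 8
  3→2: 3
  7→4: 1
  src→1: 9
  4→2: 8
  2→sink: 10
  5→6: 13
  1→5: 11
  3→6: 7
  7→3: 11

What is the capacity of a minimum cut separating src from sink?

12

Max flow = 12 (via 4 augmenting paths).
In the residual at optimum, the set reachable from src is {1, 3, 5, 6, 7, src}.
Cut edges: 7→4 (cap 1), 3→2 (cap 3), 6→sink (cap 8). Sum = 12.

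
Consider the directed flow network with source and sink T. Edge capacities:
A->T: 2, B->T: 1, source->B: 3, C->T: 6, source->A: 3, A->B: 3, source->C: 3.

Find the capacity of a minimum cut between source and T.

Max flow = 6 (via 3 augmenting paths).
In the residual at optimum, the set reachable from source is {A, B, source}.
Cut edges: source->C (cap 3), A->T (cap 2), B->T (cap 1). Sum = 6.

6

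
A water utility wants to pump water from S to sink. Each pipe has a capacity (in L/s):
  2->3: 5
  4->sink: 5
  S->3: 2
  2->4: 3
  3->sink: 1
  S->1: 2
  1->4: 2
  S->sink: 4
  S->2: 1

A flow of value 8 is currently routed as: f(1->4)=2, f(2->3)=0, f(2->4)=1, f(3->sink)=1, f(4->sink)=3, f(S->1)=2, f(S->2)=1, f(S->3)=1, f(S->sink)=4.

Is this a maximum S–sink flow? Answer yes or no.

Yes

Residual reachable from S: {3, S}; sink is not reachable.
Saturated cut: S->2, S->1, S->sink, 3->sink with total capacity 8 = current flow value. Flow is maximum.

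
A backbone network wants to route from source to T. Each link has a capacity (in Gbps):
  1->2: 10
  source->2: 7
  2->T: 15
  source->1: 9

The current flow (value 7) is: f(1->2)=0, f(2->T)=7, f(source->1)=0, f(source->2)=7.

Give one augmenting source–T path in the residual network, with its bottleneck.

source->1->2->T, bottleneck 8

Residual along source->1->2->T: source->1: 9, 1->2: 10, 2->T: 8.
Bottleneck = min = 8.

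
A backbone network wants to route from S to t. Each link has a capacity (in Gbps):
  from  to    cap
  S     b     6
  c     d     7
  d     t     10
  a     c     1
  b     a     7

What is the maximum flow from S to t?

Augment S->b->a->c->d->t: bottleneck 1. Total 1.
No augmenting path remains in the residual graph.

1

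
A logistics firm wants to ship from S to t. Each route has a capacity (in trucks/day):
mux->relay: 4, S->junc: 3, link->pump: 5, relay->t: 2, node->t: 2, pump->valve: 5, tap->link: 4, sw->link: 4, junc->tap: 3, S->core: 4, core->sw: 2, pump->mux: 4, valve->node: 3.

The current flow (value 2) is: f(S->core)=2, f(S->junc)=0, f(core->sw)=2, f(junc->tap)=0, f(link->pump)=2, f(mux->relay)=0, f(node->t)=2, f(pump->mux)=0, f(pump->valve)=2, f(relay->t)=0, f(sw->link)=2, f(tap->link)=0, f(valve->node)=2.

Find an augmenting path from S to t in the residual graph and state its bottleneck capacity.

Residual along S->junc->tap->link->pump->mux->relay->t: S->junc: 3, junc->tap: 3, tap->link: 4, link->pump: 3, pump->mux: 4, mux->relay: 4, relay->t: 2.
Bottleneck = min = 2.

S->junc->tap->link->pump->mux->relay->t, bottleneck 2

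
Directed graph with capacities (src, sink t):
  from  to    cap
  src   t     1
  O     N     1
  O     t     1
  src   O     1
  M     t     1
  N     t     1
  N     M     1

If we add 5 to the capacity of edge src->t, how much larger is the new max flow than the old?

5

Original max flow = 2.
After raising cap(src->t), augmenting paths through that edge carry 5 more units.
New max flow = 7. Increase = 5.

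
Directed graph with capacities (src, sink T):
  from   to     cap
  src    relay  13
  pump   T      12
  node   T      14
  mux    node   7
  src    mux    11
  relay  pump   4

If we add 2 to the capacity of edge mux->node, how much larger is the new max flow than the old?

Original max flow = 11.
After raising cap(mux->node), augmenting paths through that edge carry 2 more units.
New max flow = 13. Increase = 2.

2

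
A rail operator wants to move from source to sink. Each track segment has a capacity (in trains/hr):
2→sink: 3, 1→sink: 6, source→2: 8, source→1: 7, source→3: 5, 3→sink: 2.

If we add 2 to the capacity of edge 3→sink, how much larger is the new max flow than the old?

Original max flow = 11.
After raising cap(3→sink), augmenting paths through that edge carry 2 more units.
New max flow = 13. Increase = 2.

2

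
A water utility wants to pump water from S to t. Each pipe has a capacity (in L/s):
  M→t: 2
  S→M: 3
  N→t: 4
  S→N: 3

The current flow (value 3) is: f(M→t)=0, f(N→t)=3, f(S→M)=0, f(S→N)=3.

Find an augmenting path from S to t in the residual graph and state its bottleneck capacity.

Residual along S→M→t: S→M: 3, M→t: 2.
Bottleneck = min = 2.

S→M→t, bottleneck 2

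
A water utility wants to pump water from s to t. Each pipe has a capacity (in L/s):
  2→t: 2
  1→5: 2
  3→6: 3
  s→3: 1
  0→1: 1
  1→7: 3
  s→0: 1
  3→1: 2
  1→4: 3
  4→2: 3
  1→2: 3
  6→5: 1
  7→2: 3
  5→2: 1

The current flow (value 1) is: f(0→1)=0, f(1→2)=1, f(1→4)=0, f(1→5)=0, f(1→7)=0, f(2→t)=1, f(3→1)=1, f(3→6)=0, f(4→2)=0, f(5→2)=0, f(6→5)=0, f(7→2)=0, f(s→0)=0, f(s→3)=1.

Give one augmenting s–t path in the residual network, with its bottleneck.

s→0→1→2→t, bottleneck 1

Residual along s→0→1→2→t: s→0: 1, 0→1: 1, 1→2: 2, 2→t: 1.
Bottleneck = min = 1.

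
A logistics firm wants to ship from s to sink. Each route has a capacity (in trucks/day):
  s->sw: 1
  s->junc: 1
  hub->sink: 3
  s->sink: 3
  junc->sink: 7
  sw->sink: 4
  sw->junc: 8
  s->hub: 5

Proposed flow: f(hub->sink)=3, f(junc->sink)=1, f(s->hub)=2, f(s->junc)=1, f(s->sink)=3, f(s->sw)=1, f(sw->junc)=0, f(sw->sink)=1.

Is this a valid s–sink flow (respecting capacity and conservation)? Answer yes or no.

No

Conservation fails at hub: inflow 2 ≠ outflow 3.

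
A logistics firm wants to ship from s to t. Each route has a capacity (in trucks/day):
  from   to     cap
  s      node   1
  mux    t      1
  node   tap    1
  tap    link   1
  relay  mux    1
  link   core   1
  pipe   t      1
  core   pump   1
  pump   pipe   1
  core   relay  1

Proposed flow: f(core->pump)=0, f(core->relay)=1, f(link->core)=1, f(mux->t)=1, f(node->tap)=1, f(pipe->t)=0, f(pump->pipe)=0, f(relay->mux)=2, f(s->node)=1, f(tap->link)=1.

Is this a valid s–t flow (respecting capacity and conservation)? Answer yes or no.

Capacity violated on relay->mux: flow 2 > capacity 1.

No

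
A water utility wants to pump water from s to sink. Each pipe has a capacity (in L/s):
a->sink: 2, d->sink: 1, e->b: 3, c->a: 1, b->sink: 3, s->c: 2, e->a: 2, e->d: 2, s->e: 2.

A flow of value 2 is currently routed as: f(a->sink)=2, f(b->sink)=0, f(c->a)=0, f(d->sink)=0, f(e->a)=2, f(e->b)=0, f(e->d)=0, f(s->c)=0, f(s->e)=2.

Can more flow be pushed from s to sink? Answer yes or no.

Residual path s->c->a->e->b->sink has bottleneck 1 > 0.
Pushing 1 along it raises the flow to 3, so the given flow is not maximum.

Yes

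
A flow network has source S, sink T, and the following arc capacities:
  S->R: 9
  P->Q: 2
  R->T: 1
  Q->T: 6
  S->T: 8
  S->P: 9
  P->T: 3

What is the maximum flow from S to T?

14

Augment S->T: bottleneck 8. Total 8.
Augment S->R->T: bottleneck 1. Total 9.
Augment S->P->T: bottleneck 3. Total 12.
Augment S->P->Q->T: bottleneck 2. Total 14.
No augmenting path remains in the residual graph.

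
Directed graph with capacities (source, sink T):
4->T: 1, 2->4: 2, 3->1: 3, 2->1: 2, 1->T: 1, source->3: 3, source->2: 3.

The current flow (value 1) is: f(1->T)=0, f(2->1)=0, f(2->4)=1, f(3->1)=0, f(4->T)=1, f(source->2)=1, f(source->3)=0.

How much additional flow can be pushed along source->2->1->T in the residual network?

1

Residual capacities along the path: source->2: 2, 2->1: 2, 1->T: 1.
Minimum is 1.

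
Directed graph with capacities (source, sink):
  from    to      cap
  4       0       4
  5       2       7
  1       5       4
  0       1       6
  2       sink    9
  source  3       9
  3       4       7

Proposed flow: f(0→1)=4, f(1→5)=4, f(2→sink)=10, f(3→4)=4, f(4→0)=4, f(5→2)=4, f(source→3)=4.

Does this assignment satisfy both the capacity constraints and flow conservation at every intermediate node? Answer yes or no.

Capacity violated on 2→sink: flow 10 > capacity 9.

No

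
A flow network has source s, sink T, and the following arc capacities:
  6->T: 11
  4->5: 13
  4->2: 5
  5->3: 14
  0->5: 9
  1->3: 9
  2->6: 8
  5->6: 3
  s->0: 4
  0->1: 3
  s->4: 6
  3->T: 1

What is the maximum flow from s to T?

Augment s->0->1->3->T: bottleneck 1. Total 1.
Augment s->0->5->6->T: bottleneck 3. Total 4.
Augment s->4->2->6->T: bottleneck 5. Total 9.
No augmenting path remains in the residual graph.

9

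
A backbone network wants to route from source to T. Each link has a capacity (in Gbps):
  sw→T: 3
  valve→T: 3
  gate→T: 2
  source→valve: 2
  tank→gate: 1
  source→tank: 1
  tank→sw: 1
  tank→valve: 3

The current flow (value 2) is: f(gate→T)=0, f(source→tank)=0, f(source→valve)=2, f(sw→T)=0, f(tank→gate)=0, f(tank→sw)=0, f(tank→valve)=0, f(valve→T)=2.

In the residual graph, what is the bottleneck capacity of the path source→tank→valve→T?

1

Residual capacities along the path: source→tank: 1, tank→valve: 3, valve→T: 1.
Minimum is 1.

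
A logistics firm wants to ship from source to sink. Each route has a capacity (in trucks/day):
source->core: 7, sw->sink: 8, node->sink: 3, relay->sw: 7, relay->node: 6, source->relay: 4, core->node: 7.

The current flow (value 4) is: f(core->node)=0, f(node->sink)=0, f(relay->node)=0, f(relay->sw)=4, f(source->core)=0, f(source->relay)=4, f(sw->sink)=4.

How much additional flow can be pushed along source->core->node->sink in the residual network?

3

Residual capacities along the path: source->core: 7, core->node: 7, node->sink: 3.
Minimum is 3.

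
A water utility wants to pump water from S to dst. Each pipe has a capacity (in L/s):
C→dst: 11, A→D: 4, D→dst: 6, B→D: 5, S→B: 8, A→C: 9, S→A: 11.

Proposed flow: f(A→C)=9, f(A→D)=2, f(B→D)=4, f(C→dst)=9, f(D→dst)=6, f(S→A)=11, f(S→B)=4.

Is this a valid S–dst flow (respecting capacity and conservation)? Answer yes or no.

Every edge has 0 ≤ f(e) ≤ cap(e).
At each intermediate node, inflow equals outflow.

Yes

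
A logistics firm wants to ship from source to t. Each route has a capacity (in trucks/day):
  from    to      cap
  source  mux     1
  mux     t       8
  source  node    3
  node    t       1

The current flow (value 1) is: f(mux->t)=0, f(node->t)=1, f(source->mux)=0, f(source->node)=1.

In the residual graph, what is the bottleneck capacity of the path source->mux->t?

Residual capacities along the path: source->mux: 1, mux->t: 8.
Minimum is 1.

1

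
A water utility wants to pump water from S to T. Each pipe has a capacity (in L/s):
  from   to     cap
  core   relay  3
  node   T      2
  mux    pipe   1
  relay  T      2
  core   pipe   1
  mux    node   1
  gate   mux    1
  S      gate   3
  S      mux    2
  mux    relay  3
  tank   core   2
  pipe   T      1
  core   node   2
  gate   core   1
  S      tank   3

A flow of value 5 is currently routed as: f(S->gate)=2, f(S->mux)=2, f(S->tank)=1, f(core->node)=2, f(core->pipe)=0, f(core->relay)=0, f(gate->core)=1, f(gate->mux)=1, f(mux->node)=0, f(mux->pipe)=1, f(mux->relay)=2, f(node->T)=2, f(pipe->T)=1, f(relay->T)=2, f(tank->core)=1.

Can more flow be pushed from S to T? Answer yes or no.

Residual reachable from S: {S, core, gate, mux, node, pipe, relay, tank}; T is not reachable.
Saturated cut: relay->T, pipe->T, node->T with total capacity 5 = current flow value. Flow is maximum.

No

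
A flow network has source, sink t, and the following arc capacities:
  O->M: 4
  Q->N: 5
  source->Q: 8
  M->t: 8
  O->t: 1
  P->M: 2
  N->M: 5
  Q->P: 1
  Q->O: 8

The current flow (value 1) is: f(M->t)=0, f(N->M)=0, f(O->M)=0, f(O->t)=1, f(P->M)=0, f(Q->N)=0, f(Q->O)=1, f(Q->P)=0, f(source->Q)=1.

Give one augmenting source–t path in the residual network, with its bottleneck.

Residual along source->Q->O->M->t: source->Q: 7, Q->O: 7, O->M: 4, M->t: 8.
Bottleneck = min = 4.

source->Q->O->M->t, bottleneck 4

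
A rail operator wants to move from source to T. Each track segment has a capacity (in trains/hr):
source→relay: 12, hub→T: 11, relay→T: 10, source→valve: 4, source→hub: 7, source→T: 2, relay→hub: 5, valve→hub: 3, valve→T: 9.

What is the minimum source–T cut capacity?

25

Max flow = 25 (via 5 augmenting paths).
In the residual at optimum, the set reachable from source is {source}.
Cut edges: source→valve (cap 4), source→relay (cap 12), source→hub (cap 7), source→T (cap 2). Sum = 25.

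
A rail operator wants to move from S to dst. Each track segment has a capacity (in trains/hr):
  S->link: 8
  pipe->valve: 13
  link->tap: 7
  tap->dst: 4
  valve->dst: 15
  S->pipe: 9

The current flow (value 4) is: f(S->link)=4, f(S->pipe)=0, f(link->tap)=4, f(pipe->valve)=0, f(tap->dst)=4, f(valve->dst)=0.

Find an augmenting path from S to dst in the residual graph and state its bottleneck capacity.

S->pipe->valve->dst, bottleneck 9

Residual along S->pipe->valve->dst: S->pipe: 9, pipe->valve: 13, valve->dst: 15.
Bottleneck = min = 9.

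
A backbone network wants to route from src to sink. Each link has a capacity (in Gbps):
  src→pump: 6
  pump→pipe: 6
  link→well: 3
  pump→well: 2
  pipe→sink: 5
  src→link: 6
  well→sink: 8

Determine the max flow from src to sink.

Augment src→link→well→sink: bottleneck 3. Total 3.
Augment src→pump→well→sink: bottleneck 2. Total 5.
Augment src→pump→pipe→sink: bottleneck 4. Total 9.
No augmenting path remains in the residual graph.

9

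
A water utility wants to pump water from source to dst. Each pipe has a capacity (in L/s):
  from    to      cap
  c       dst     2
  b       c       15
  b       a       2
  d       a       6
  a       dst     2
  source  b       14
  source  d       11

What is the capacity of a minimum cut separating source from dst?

Max flow = 4 (via 2 augmenting paths).
In the residual at optimum, the set reachable from source is {a, b, c, d, source}.
Cut edges: a->dst (cap 2), c->dst (cap 2). Sum = 4.

4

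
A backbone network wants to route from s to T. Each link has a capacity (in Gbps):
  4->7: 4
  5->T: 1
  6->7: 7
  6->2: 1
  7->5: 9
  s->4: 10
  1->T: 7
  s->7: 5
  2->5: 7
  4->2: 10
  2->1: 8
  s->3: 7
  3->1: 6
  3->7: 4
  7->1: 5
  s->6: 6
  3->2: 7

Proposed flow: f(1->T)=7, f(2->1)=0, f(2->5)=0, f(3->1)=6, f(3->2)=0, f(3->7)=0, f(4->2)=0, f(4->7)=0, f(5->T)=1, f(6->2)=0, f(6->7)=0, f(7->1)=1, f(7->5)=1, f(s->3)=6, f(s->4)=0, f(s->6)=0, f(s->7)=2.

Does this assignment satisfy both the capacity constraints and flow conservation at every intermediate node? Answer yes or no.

Every edge has 0 ≤ f(e) ≤ cap(e).
At each intermediate node, inflow equals outflow.

Yes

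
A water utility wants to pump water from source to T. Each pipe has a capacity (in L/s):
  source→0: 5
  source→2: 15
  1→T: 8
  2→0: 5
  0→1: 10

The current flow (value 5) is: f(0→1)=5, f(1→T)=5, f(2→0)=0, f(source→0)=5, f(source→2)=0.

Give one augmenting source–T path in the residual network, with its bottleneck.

source→2→0→1→T, bottleneck 3

Residual along source→2→0→1→T: source→2: 15, 2→0: 5, 0→1: 5, 1→T: 3.
Bottleneck = min = 3.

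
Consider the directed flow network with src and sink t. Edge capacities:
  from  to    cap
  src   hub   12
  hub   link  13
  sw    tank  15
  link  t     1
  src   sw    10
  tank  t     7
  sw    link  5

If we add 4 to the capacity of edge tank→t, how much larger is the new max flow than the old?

Original max flow = 8.
After raising cap(tank→t), augmenting paths through that edge carry 3 more units.
New max flow = 11. Increase = 3.

3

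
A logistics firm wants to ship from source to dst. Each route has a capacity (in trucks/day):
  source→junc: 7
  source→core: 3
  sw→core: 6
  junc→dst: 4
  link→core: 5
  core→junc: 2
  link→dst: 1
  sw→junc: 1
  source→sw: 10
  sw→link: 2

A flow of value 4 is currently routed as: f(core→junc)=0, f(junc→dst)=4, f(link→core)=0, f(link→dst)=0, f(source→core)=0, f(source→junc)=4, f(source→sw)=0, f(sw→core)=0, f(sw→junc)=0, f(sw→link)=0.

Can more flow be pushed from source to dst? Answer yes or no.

Yes

Residual path source→sw→link→dst has bottleneck 1 > 0.
Pushing 1 along it raises the flow to 5, so the given flow is not maximum.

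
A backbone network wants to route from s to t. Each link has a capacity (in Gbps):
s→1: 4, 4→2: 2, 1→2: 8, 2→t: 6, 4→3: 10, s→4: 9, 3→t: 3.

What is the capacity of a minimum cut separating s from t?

Max flow = 9 (via 3 augmenting paths).
In the residual at optimum, the set reachable from s is {3, 4, s}.
Cut edges: s→1 (cap 4), 4→2 (cap 2), 3→t (cap 3). Sum = 9.

9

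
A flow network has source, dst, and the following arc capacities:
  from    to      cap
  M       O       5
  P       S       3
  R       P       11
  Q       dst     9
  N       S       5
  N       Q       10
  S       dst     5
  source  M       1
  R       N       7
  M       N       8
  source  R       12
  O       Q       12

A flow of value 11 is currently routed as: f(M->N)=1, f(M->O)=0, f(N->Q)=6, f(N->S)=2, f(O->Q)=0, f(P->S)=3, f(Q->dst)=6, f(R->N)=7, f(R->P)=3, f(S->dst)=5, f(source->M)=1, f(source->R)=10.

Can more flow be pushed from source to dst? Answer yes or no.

Residual reachable from source: {P, R, source}; dst is not reachable.
Saturated cut: source->M, R->N, P->S with total capacity 11 = current flow value. Flow is maximum.

No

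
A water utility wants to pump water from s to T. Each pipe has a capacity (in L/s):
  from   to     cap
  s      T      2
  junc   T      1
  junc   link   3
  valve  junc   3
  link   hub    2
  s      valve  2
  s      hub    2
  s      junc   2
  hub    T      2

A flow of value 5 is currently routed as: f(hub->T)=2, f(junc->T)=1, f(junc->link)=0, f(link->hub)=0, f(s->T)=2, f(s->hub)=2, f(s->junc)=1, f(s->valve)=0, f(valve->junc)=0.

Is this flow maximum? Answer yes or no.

Yes

Residual reachable from s: {hub, junc, link, s, valve}; T is not reachable.
Saturated cut: s->T, junc->T, hub->T with total capacity 5 = current flow value. Flow is maximum.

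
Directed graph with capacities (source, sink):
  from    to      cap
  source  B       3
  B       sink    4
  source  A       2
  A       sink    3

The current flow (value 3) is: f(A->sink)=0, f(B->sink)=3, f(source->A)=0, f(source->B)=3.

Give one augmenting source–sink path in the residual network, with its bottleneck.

Residual along source->A->sink: source->A: 2, A->sink: 3.
Bottleneck = min = 2.

source->A->sink, bottleneck 2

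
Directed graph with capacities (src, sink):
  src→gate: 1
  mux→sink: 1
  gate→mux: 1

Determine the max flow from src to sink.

Augment src→gate→mux→sink: bottleneck 1. Total 1.
No augmenting path remains in the residual graph.

1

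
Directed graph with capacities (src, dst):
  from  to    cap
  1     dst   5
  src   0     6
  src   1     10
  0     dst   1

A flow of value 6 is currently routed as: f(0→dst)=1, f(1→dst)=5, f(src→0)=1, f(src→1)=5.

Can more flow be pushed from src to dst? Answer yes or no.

No

Residual reachable from src: {0, 1, src}; dst is not reachable.
Saturated cut: 0→dst, 1→dst with total capacity 6 = current flow value. Flow is maximum.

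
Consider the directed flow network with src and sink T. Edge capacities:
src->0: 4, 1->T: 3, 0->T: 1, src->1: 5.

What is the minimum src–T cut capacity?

4

Max flow = 4 (via 2 augmenting paths).
In the residual at optimum, the set reachable from src is {0, 1, src}.
Cut edges: 1->T (cap 3), 0->T (cap 1). Sum = 4.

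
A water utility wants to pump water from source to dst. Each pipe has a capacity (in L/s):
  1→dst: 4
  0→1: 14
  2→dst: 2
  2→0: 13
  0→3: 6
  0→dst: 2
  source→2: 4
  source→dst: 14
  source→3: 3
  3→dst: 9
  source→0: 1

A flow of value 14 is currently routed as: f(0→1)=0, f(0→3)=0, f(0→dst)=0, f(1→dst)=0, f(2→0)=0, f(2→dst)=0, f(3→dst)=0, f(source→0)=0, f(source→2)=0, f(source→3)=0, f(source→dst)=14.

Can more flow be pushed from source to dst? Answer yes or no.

Residual path source→2→dst has bottleneck 2 > 0.
Pushing 2 along it raises the flow to 16, so the given flow is not maximum.

Yes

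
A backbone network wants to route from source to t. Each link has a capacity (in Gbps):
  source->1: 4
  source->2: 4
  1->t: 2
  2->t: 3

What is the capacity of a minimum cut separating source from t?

5

Max flow = 5 (via 2 augmenting paths).
In the residual at optimum, the set reachable from source is {1, 2, source}.
Cut edges: 2->t (cap 3), 1->t (cap 2). Sum = 5.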